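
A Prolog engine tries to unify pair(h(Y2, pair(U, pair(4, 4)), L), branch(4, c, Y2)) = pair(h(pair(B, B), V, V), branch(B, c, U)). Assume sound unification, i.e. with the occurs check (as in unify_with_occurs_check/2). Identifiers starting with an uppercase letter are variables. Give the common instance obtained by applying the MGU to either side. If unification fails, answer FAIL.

pair(h(pair(4, 4), pair(pair(4, 4), pair(4, 4)), pair(pair(4, 4), pair(4, 4))), branch(4, c, pair(4, 4)))

Decompose pair/2: h(Y2, pair(U, pair(4, 4)), L) = h(pair(B, B), V, V),  branch(4, c, Y2) = branch(B, c, U).
Decompose h/3: Y2 = pair(B, B),  pair(U, pair(4, 4)) = V,  L = V.
Bind Y2 := pair(B, B); substituting into the one remaining equation that mentions Y2 gives: branch(4, c, pair(B, B)) = branch(B, c, U).
Bind V := pair(U, pair(4, 4)); substituting into the one remaining equation that mentions V gives: L = pair(U, pair(4, 4)).
Bind L := pair(U, pair(4, 4)); no other remaining equation mentions L.
Decompose branch/3: 4 = B,  c = c,  pair(B, B) = U.
Bind B := 4; substituting into the one remaining equation that mentions B gives: pair(4, 4) = U. Substituting into the earlier binding gives Y2 := pair(4, 4).
Delete trivial equation c = c.
Bind U := pair(4, 4). Substituting into the earlier bindings gives V := pair(pair(4, 4), pair(4, 4)), L := pair(pair(4, 4), pair(4, 4)).
Applying the MGU to either side gives pair(h(pair(4, 4), pair(pair(4, 4), pair(4, 4)), pair(pair(4, 4), pair(4, 4))), branch(4, c, pair(4, 4))).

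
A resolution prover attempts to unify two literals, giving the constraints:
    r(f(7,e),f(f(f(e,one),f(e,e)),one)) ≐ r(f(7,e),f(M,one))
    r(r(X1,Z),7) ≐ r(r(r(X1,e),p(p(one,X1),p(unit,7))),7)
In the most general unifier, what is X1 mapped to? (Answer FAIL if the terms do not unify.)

Decompose r/2: f(7,e) ≐ f(7,e),  f(f(f(e,one),f(e,e)),one) ≐ f(M,one).
Delete trivial equation f(7,e) ≐ f(7,e).
Decompose f/2: f(f(e,one),f(e,e)) ≐ M,  one ≐ one.
Bind M := f(f(e,one),f(e,e)); no other remaining equation mentions M.
Delete trivial equation one ≐ one.
Decompose r/2: r(X1,Z) ≐ r(r(X1,e),p(p(one,X1),p(unit,7))),  7 ≐ 7.
Decompose r/2: X1 ≐ r(X1,e),  Z ≐ p(p(one,X1),p(unit,7)).
Occurs check fails: X1 occurs in r(X1,e); the equation X1 ≐ r(X1,e) has no finite solution.

FAIL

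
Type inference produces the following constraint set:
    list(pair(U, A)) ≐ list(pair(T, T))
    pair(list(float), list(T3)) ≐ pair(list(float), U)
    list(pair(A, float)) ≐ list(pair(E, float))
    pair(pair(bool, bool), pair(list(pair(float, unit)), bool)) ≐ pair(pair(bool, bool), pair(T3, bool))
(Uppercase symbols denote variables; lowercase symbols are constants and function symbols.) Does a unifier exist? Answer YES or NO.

YES

Decompose list/1: pair(U, A) ≐ pair(T, T).
Decompose pair/2: U ≐ T,  A ≐ T.
Bind U := T; substituting into the one remaining equation that mentions U gives: pair(list(float), list(T3)) ≐ pair(list(float), T).
Bind A := T; substituting into the one remaining equation that mentions A gives: list(pair(T, float)) ≐ list(pair(E, float)).
Decompose pair/2: list(float) ≐ list(float),  list(T3) ≐ T.
Delete trivial equation list(float) ≐ list(float).
Bind T := list(T3); substituting into the one remaining equation that mentions T gives: list(pair(list(T3), float)) ≐ list(pair(E, float)). Substituting into the earlier bindings gives U := list(T3), A := list(T3).
Decompose list/1: pair(list(T3), float) ≐ pair(E, float).
Decompose pair/2: list(T3) ≐ E,  float ≐ float.
Bind E := list(T3); no other remaining equation mentions E.
Delete trivial equation float ≐ float.
Decompose pair/2: pair(bool, bool) ≐ pair(bool, bool),  pair(list(pair(float, unit)), bool) ≐ pair(T3, bool).
Delete trivial equation pair(bool, bool) ≐ pair(bool, bool).
Decompose pair/2: list(pair(float, unit)) ≐ T3,  bool ≐ bool.
Bind T3 := list(pair(float, unit)); no other remaining equation mentions T3. Substituting into the earlier bindings gives U := list(list(pair(float, unit))), A := list(list(pair(float, unit))), T := list(list(pair(float, unit))), E := list(list(pair(float, unit))).
Delete trivial equation bool ≐ bool.
No equations remain and no clash or occurs-check failure arose, so a unifier exists.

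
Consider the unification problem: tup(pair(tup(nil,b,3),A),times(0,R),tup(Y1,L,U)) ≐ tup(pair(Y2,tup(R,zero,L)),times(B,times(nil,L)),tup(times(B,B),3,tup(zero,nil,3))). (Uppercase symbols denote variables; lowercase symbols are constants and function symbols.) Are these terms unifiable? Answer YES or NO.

Decompose tup/3: pair(tup(nil,b,3),A) ≐ pair(Y2,tup(R,zero,L)),  times(0,R) ≐ times(B,times(nil,L)),  tup(Y1,L,U) ≐ tup(times(B,B),3,tup(zero,nil,3)).
Decompose pair/2: tup(nil,b,3) ≐ Y2,  A ≐ tup(R,zero,L).
Bind Y2 := tup(nil,b,3); no other remaining equation mentions Y2.
Bind A := tup(R,zero,L); no other remaining equation mentions A.
Decompose times/2: 0 ≐ B,  R ≐ times(nil,L).
Bind B := 0; substituting into the one remaining equation that mentions B gives: tup(Y1,L,U) ≐ tup(times(0,0),3,tup(zero,nil,3)).
Bind R := times(nil,L); no other remaining equation mentions R. Substituting into the earlier binding gives A := tup(times(nil,L),zero,L).
Decompose tup/3: Y1 ≐ times(0,0),  L ≐ 3,  U ≐ tup(zero,nil,3).
Bind Y1 := times(0,0); no other remaining equation mentions Y1.
Bind L := 3; no other remaining equation mentions L. Substituting into the earlier bindings gives A := tup(times(nil,3),zero,3), R := times(nil,3).
Bind U := tup(zero,nil,3).
No equations remain and no clash or occurs-check failure arose, so a unifier exists.

YES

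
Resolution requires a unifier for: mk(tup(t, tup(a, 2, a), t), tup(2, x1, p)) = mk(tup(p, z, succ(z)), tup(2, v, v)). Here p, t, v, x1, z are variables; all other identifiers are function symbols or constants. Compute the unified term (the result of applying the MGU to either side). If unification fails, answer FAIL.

Decompose mk/2: tup(t, tup(a, 2, a), t) = tup(p, z, succ(z)),  tup(2, x1, p) = tup(2, v, v).
Decompose tup/3: t = p,  tup(a, 2, a) = z,  t = succ(z).
Bind t := p; substituting into the one remaining equation that mentions t gives: p = succ(z).
Bind z := tup(a, 2, a); substituting into the one remaining equation that mentions z gives: p = succ(tup(a, 2, a)).
Bind p := succ(tup(a, 2, a)); substituting into the remaining equation gives: tup(2, x1, succ(tup(a, 2, a))) = tup(2, v, v). Substituting into the earlier binding gives t := succ(tup(a, 2, a)).
Decompose tup/3: 2 = 2,  x1 = v,  succ(tup(a, 2, a)) = v.
Delete trivial equation 2 = 2.
Bind x1 := v; no other remaining equation mentions x1.
Bind v := succ(tup(a, 2, a)). Substituting into the earlier binding gives x1 := succ(tup(a, 2, a)).
Applying the MGU to either side gives mk(tup(succ(tup(a, 2, a)), tup(a, 2, a), succ(tup(a, 2, a))), tup(2, succ(tup(a, 2, a)), succ(tup(a, 2, a)))).

mk(tup(succ(tup(a, 2, a)), tup(a, 2, a), succ(tup(a, 2, a))), tup(2, succ(tup(a, 2, a)), succ(tup(a, 2, a))))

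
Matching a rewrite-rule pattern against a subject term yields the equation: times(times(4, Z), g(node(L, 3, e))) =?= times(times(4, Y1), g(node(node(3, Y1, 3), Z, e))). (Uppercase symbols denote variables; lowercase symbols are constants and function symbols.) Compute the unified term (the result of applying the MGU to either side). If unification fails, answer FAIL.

Decompose times/2: times(4, Z) =?= times(4, Y1),  g(node(L, 3, e)) =?= g(node(node(3, Y1, 3), Z, e)).
Decompose times/2: 4 =?= 4,  Z =?= Y1.
Delete trivial equation 4 =?= 4.
Bind Z := Y1; substituting into the remaining equation gives: g(node(L, 3, e)) =?= g(node(node(3, Y1, 3), Y1, e)).
Decompose g/1: node(L, 3, e) =?= node(node(3, Y1, 3), Y1, e).
Decompose node/3: L =?= node(3, Y1, 3),  3 =?= Y1,  e =?= e.
Bind L := node(3, Y1, 3); no other remaining equation mentions L.
Bind Y1 := 3; no other remaining equation mentions Y1. Substituting into the earlier bindings gives Z := 3, L := node(3, 3, 3).
Delete trivial equation e =?= e.
Applying the MGU to either side gives times(times(4, 3), g(node(node(3, 3, 3), 3, e))).

times(times(4, 3), g(node(node(3, 3, 3), 3, e)))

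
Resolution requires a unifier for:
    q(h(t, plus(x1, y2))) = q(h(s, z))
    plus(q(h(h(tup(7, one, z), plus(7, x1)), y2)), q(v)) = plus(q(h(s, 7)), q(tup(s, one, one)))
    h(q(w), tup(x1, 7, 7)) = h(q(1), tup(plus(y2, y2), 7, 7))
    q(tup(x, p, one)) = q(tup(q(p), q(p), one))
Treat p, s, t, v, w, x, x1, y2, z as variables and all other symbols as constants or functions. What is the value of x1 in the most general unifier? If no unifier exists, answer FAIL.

Decompose q/1: h(t, plus(x1, y2)) = h(s, z).
Decompose h/2: t = s,  plus(x1, y2) = z.
Bind t := s; no other remaining equation mentions t.
Bind z := plus(x1, y2); substituting into the one remaining equation that mentions z gives: plus(q(h(h(tup(7, one, plus(x1, y2)), plus(7, x1)), y2)), q(v)) = plus(q(h(s, 7)), q(tup(s, one, one))).
Decompose plus/2: q(h(h(tup(7, one, plus(x1, y2)), plus(7, x1)), y2)) = q(h(s, 7)),  q(v) = q(tup(s, one, one)).
Decompose q/1: h(h(tup(7, one, plus(x1, y2)), plus(7, x1)), y2) = h(s, 7).
Decompose h/2: h(tup(7, one, plus(x1, y2)), plus(7, x1)) = s,  y2 = 7.
Bind s := h(tup(7, one, plus(x1, y2)), plus(7, x1)); substituting into the one remaining equation that mentions s gives: q(v) = q(tup(h(tup(7, one, plus(x1, y2)), plus(7, x1)), one, one)). Substituting into the earlier binding gives t := h(tup(7, one, plus(x1, y2)), plus(7, x1)).
Bind y2 := 7; substituting into the 2 remaining equations that mention y2 gives: q(v) = q(tup(h(tup(7, one, plus(x1, 7)), plus(7, x1)), one, one)),  h(q(w), tup(x1, 7, 7)) = h(q(1), tup(plus(7, 7), 7, 7)). Substituting into the earlier bindings gives t := h(tup(7, one, plus(x1, 7)), plus(7, x1)), z := plus(x1, 7), s := h(tup(7, one, plus(x1, 7)), plus(7, x1)).
Decompose q/1: v = tup(h(tup(7, one, plus(x1, 7)), plus(7, x1)), one, one).
Bind v := tup(h(tup(7, one, plus(x1, 7)), plus(7, x1)), one, one); no other remaining equation mentions v.
Decompose h/2: q(w) = q(1),  tup(x1, 7, 7) = tup(plus(7, 7), 7, 7).
Decompose q/1: w = 1.
Bind w := 1; no other remaining equation mentions w.
Decompose tup/3: x1 = plus(7, 7),  7 = 7,  7 = 7.
Bind x1 := plus(7, 7); no other remaining equation mentions x1. Substituting into the earlier bindings gives t := h(tup(7, one, plus(plus(7, 7), 7)), plus(7, plus(7, 7))), z := plus(plus(7, 7), 7), s := h(tup(7, one, plus(plus(7, 7), 7)), plus(7, plus(7, 7))), v := tup(h(tup(7, one, plus(plus(7, 7), 7)), plus(7, plus(7, 7))), one, one).
Delete trivial equation 7 = 7.
Delete trivial equation 7 = 7.
Decompose q/1: tup(x, p, one) = tup(q(p), q(p), one).
Decompose tup/3: x = q(p),  p = q(p),  one = one.
Bind x := q(p); no other remaining equation mentions x.
Occurs check fails: p occurs in q(p); the equation p = q(p) has no finite solution.

FAIL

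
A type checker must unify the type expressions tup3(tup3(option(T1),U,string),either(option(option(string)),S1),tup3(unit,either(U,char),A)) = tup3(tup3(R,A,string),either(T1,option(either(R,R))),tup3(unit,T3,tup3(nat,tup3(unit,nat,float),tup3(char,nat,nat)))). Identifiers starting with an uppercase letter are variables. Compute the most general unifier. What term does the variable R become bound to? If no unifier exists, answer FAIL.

Decompose tup3/3: tup3(option(T1),U,string) = tup3(R,A,string),  either(option(option(string)),S1) = either(T1,option(either(R,R))),  tup3(unit,either(U,char),A) = tup3(unit,T3,tup3(nat,tup3(unit,nat,float),tup3(char,nat,nat))).
Decompose tup3/3: option(T1) = R,  U = A,  string = string.
Bind R := option(T1); substituting into the one remaining equation that mentions R gives: either(option(option(string)),S1) = either(T1,option(either(option(T1),option(T1)))).
Bind U := A; substituting into the one remaining equation that mentions U gives: tup3(unit,either(A,char),A) = tup3(unit,T3,tup3(nat,tup3(unit,nat,float),tup3(char,nat,nat))).
Delete trivial equation string = string.
Decompose either/2: option(option(string)) = T1,  S1 = option(either(option(T1),option(T1))).
Bind T1 := option(option(string)); substituting into the one remaining equation that mentions T1 gives: S1 = option(either(option(option(option(string))),option(option(option(string))))). Substituting into the earlier binding gives R := option(option(option(string))).
Bind S1 := option(either(option(option(option(string))),option(option(option(string))))); no other remaining equation mentions S1.
Decompose tup3/3: unit = unit,  either(A,char) = T3,  A = tup3(nat,tup3(unit,nat,float),tup3(char,nat,nat)).
Delete trivial equation unit = unit.
Bind T3 := either(A,char); no other remaining equation mentions T3.
Bind A := tup3(nat,tup3(unit,nat,float),tup3(char,nat,nat)). Substituting into the earlier bindings gives U := tup3(nat,tup3(unit,nat,float),tup3(char,nat,nat)), T3 := either(tup3(nat,tup3(unit,nat,float),tup3(char,nat,nat)),char).
MGU = { R ↦ option(option(option(string))), U ↦ tup3(nat,tup3(unit,nat,float),tup3(char,nat,nat)), T1 ↦ option(option(string)), S1 ↦ option(either(option(option(option(string))),option(option(option(string))))), T3 ↦ either(tup3(nat,tup3(unit,nat,float),tup3(char,nat,nat)),char), A ↦ tup3(nat,tup3(unit,nat,float),tup3(char,nat,nat)) }, so R ↦ option(option(option(string))).

option(option(option(string)))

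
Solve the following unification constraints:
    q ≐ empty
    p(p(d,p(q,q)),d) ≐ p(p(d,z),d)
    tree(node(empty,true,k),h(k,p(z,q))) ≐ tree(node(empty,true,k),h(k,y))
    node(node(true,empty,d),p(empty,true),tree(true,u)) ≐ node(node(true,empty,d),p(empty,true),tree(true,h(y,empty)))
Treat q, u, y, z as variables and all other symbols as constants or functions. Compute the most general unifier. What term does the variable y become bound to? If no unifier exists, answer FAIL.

Bind q := empty; substituting into the 2 remaining equations that mention q gives: p(p(d,p(empty,empty)),d) ≐ p(p(d,z),d),  tree(node(empty,true,k),h(k,p(z,empty))) ≐ tree(node(empty,true,k),h(k,y)).
Decompose p/2: p(d,p(empty,empty)) ≐ p(d,z),  d ≐ d.
Decompose p/2: d ≐ d,  p(empty,empty) ≐ z.
Delete trivial equation d ≐ d.
Bind z := p(empty,empty); substituting into the one remaining equation that mentions z gives: tree(node(empty,true,k),h(k,p(p(empty,empty),empty))) ≐ tree(node(empty,true,k),h(k,y)).
Delete trivial equation d ≐ d.
Decompose tree/2: node(empty,true,k) ≐ node(empty,true,k),  h(k,p(p(empty,empty),empty)) ≐ h(k,y).
Delete trivial equation node(empty,true,k) ≐ node(empty,true,k).
Decompose h/2: k ≐ k,  p(p(empty,empty),empty) ≐ y.
Delete trivial equation k ≐ k.
Bind y := p(p(empty,empty),empty); substituting into the remaining equation gives: node(node(true,empty,d),p(empty,true),tree(true,u)) ≐ node(node(true,empty,d),p(empty,true),tree(true,h(p(p(empty,empty),empty),empty))).
Decompose node/3: node(true,empty,d) ≐ node(true,empty,d),  p(empty,true) ≐ p(empty,true),  tree(true,u) ≐ tree(true,h(p(p(empty,empty),empty),empty)).
Delete trivial equation node(true,empty,d) ≐ node(true,empty,d).
Delete trivial equation p(empty,true) ≐ p(empty,true).
Decompose tree/2: true ≐ true,  u ≐ h(p(p(empty,empty),empty),empty).
Delete trivial equation true ≐ true.
Bind u := h(p(p(empty,empty),empty),empty).
MGU = { q := empty, z := p(empty,empty), y := p(p(empty,empty),empty), u := h(p(p(empty,empty),empty),empty) }, so y := p(p(empty,empty),empty).

p(p(empty,empty),empty)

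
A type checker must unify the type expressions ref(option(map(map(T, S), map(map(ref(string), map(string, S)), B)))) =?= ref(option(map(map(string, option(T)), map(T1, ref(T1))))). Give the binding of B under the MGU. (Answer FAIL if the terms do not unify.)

Decompose ref/1: option(map(map(T, S), map(map(ref(string), map(string, S)), B))) =?= option(map(map(string, option(T)), map(T1, ref(T1)))).
Decompose option/1: map(map(T, S), map(map(ref(string), map(string, S)), B)) =?= map(map(string, option(T)), map(T1, ref(T1))).
Decompose map/2: map(T, S) =?= map(string, option(T)),  map(map(ref(string), map(string, S)), B) =?= map(T1, ref(T1)).
Decompose map/2: T =?= string,  S =?= option(T).
Bind T := string; substituting into the one remaining equation that mentions T gives: S =?= option(string).
Bind S := option(string); substituting into the remaining equation gives: map(map(ref(string), map(string, option(string))), B) =?= map(T1, ref(T1)).
Decompose map/2: map(ref(string), map(string, option(string))) =?= T1,  B =?= ref(T1).
Bind T1 := map(ref(string), map(string, option(string))); substituting into the remaining equation gives: B =?= ref(map(ref(string), map(string, option(string)))).
Bind B := ref(map(ref(string), map(string, option(string)))).
MGU = { T -> string, S -> option(string), T1 -> map(ref(string), map(string, option(string))), B -> ref(map(ref(string), map(string, option(string)))) }, so B -> ref(map(ref(string), map(string, option(string)))).

ref(map(ref(string), map(string, option(string))))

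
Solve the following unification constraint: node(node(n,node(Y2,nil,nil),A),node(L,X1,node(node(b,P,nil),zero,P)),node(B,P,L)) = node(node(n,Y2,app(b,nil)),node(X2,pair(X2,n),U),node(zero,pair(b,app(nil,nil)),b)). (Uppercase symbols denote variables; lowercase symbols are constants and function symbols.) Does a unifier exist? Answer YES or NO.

Decompose node/3: node(n,node(Y2,nil,nil),A) = node(n,Y2,app(b,nil)),  node(L,X1,node(node(b,P,nil),zero,P)) = node(X2,pair(X2,n),U),  node(B,P,L) = node(zero,pair(b,app(nil,nil)),b).
Decompose node/3: n = n,  node(Y2,nil,nil) = Y2,  A = app(b,nil).
Delete trivial equation n = n.
Occurs check fails: Y2 occurs in node(Y2,nil,nil); the equation Y2 = node(Y2,nil,nil) has no finite solution.

NO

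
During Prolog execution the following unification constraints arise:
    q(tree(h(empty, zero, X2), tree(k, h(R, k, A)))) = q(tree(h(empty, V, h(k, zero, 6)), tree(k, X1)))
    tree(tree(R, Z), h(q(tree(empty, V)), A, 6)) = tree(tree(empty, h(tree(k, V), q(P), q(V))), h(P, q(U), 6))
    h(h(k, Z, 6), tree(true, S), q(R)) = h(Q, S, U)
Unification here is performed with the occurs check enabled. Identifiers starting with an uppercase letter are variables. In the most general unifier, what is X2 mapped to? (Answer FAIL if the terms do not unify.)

FAIL

Decompose q/1: tree(h(empty, zero, X2), tree(k, h(R, k, A))) = tree(h(empty, V, h(k, zero, 6)), tree(k, X1)).
Decompose tree/2: h(empty, zero, X2) = h(empty, V, h(k, zero, 6)),  tree(k, h(R, k, A)) = tree(k, X1).
Decompose h/3: empty = empty,  zero = V,  X2 = h(k, zero, 6).
Delete trivial equation empty = empty.
Bind V := zero; substituting into the one remaining equation that mentions V gives: tree(tree(R, Z), h(q(tree(empty, zero)), A, 6)) = tree(tree(empty, h(tree(k, zero), q(P), q(zero))), h(P, q(U), 6)).
Bind X2 := h(k, zero, 6); no other remaining equation mentions X2.
Decompose tree/2: k = k,  h(R, k, A) = X1.
Delete trivial equation k = k.
Bind X1 := h(R, k, A); no other remaining equation mentions X1.
Decompose tree/2: tree(R, Z) = tree(empty, h(tree(k, zero), q(P), q(zero))),  h(q(tree(empty, zero)), A, 6) = h(P, q(U), 6).
Decompose tree/2: R = empty,  Z = h(tree(k, zero), q(P), q(zero)).
Bind R := empty; substituting into the one remaining equation that mentions R gives: h(h(k, Z, 6), tree(true, S), q(empty)) = h(Q, S, U). Substituting into the earlier binding gives X1 := h(empty, k, A).
Bind Z := h(tree(k, zero), q(P), q(zero)); substituting into the one remaining equation that mentions Z gives: h(h(k, h(tree(k, zero), q(P), q(zero)), 6), tree(true, S), q(empty)) = h(Q, S, U).
Decompose h/3: q(tree(empty, zero)) = P,  A = q(U),  6 = 6.
Bind P := q(tree(empty, zero)); substituting into the one remaining equation that mentions P gives: h(h(k, h(tree(k, zero), q(q(tree(empty, zero))), q(zero)), 6), tree(true, S), q(empty)) = h(Q, S, U). Substituting into the earlier binding gives Z := h(tree(k, zero), q(q(tree(empty, zero))), q(zero)).
Bind A := q(U); no other remaining equation mentions A. Substituting into the earlier binding gives X1 := h(empty, k, q(U)).
Delete trivial equation 6 = 6.
Decompose h/3: h(k, h(tree(k, zero), q(q(tree(empty, zero))), q(zero)), 6) = Q,  tree(true, S) = S,  q(empty) = U.
Bind Q := h(k, h(tree(k, zero), q(q(tree(empty, zero))), q(zero)), 6); no other remaining equation mentions Q.
Occurs check fails: S occurs in tree(true, S); the equation S = tree(true, S) has no finite solution.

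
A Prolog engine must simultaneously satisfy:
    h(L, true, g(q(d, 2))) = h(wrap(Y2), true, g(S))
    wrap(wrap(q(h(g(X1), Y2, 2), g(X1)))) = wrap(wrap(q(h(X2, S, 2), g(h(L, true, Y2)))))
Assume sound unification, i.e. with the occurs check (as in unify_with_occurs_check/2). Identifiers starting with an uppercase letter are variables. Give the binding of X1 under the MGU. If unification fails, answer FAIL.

Decompose h/3: L = wrap(Y2),  true = true,  g(q(d, 2)) = g(S).
Bind L := wrap(Y2); substituting into the one remaining equation that mentions L gives: wrap(wrap(q(h(g(X1), Y2, 2), g(X1)))) = wrap(wrap(q(h(X2, S, 2), g(h(wrap(Y2), true, Y2))))).
Delete trivial equation true = true.
Decompose g/1: q(d, 2) = S.
Bind S := q(d, 2); substituting into the remaining equation gives: wrap(wrap(q(h(g(X1), Y2, 2), g(X1)))) = wrap(wrap(q(h(X2, q(d, 2), 2), g(h(wrap(Y2), true, Y2))))).
Decompose wrap/1: wrap(q(h(g(X1), Y2, 2), g(X1))) = wrap(q(h(X2, q(d, 2), 2), g(h(wrap(Y2), true, Y2)))).
Decompose wrap/1: q(h(g(X1), Y2, 2), g(X1)) = q(h(X2, q(d, 2), 2), g(h(wrap(Y2), true, Y2))).
Decompose q/2: h(g(X1), Y2, 2) = h(X2, q(d, 2), 2),  g(X1) = g(h(wrap(Y2), true, Y2)).
Decompose h/3: g(X1) = X2,  Y2 = q(d, 2),  2 = 2.
Bind X2 := g(X1); no other remaining equation mentions X2.
Bind Y2 := q(d, 2); substituting into the one remaining equation that mentions Y2 gives: g(X1) = g(h(wrap(q(d, 2)), true, q(d, 2))). Substituting into the earlier binding gives L := wrap(q(d, 2)).
Delete trivial equation 2 = 2.
Decompose g/1: X1 = h(wrap(q(d, 2)), true, q(d, 2)).
Bind X1 := h(wrap(q(d, 2)), true, q(d, 2)). Substituting into the earlier binding gives X2 := g(h(wrap(q(d, 2)), true, q(d, 2))).
MGU = { L ↦ wrap(q(d, 2)), S ↦ q(d, 2), X2 ↦ g(h(wrap(q(d, 2)), true, q(d, 2))), Y2 ↦ q(d, 2), X1 ↦ h(wrap(q(d, 2)), true, q(d, 2)) }, so X1 ↦ h(wrap(q(d, 2)), true, q(d, 2)).

h(wrap(q(d, 2)), true, q(d, 2))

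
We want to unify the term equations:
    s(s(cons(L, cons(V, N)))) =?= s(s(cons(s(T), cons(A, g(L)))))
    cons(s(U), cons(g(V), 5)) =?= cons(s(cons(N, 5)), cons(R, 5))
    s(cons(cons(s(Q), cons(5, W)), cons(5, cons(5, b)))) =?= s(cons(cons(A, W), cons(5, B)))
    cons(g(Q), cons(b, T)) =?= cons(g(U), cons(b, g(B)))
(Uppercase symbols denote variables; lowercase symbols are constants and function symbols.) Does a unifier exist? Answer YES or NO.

Decompose s/1: s(cons(L, cons(V, N))) =?= s(cons(s(T), cons(A, g(L)))).
Decompose s/1: cons(L, cons(V, N)) =?= cons(s(T), cons(A, g(L))).
Decompose cons/2: L =?= s(T),  cons(V, N) =?= cons(A, g(L)).
Bind L := s(T); substituting into the one remaining equation that mentions L gives: cons(V, N) =?= cons(A, g(s(T))).
Decompose cons/2: V =?= A,  N =?= g(s(T)).
Bind V := A; substituting into the one remaining equation that mentions V gives: cons(s(U), cons(g(A), 5)) =?= cons(s(cons(N, 5)), cons(R, 5)).
Bind N := g(s(T)); substituting into the one remaining equation that mentions N gives: cons(s(U), cons(g(A), 5)) =?= cons(s(cons(g(s(T)), 5)), cons(R, 5)).
Decompose cons/2: s(U) =?= s(cons(g(s(T)), 5)),  cons(g(A), 5) =?= cons(R, 5).
Decompose s/1: U =?= cons(g(s(T)), 5).
Bind U := cons(g(s(T)), 5); substituting into the one remaining equation that mentions U gives: cons(g(Q), cons(b, T)) =?= cons(g(cons(g(s(T)), 5)), cons(b, g(B))).
Decompose cons/2: g(A) =?= R,  5 =?= 5.
Bind R := g(A); no other remaining equation mentions R.
Delete trivial equation 5 =?= 5.
Decompose s/1: cons(cons(s(Q), cons(5, W)), cons(5, cons(5, b))) =?= cons(cons(A, W), cons(5, B)).
Decompose cons/2: cons(s(Q), cons(5, W)) =?= cons(A, W),  cons(5, cons(5, b)) =?= cons(5, B).
Decompose cons/2: s(Q) =?= A,  cons(5, W) =?= W.
Bind A := s(Q); no other remaining equation mentions A. Substituting into the earlier bindings gives V := s(Q), R := g(s(Q)).
Occurs check fails: W occurs in cons(5, W); the equation W =?= cons(5, W) has no finite solution.

NO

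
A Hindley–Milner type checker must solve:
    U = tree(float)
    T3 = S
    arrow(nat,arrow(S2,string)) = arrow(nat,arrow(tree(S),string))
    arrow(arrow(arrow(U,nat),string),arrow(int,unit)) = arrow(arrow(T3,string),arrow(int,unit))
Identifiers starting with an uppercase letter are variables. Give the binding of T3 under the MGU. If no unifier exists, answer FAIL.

Bind U := tree(float); substituting into the one remaining equation that mentions U gives: arrow(arrow(arrow(tree(float),nat),string),arrow(int,unit)) = arrow(arrow(T3,string),arrow(int,unit)).
Bind T3 := S; substituting into the one remaining equation that mentions T3 gives: arrow(arrow(arrow(tree(float),nat),string),arrow(int,unit)) = arrow(arrow(S,string),arrow(int,unit)).
Decompose arrow/2: nat = nat,  arrow(S2,string) = arrow(tree(S),string).
Delete trivial equation nat = nat.
Decompose arrow/2: S2 = tree(S),  string = string.
Bind S2 := tree(S); no other remaining equation mentions S2.
Delete trivial equation string = string.
Decompose arrow/2: arrow(arrow(tree(float),nat),string) = arrow(S,string),  arrow(int,unit) = arrow(int,unit).
Decompose arrow/2: arrow(tree(float),nat) = S,  string = string.
Bind S := arrow(tree(float),nat); no other remaining equation mentions S. Substituting into the earlier bindings gives T3 := arrow(tree(float),nat), S2 := tree(arrow(tree(float),nat)).
Delete trivial equation string = string.
Delete trivial equation arrow(int,unit) = arrow(int,unit).
MGU = { U := tree(float), T3 := arrow(tree(float),nat), S2 := tree(arrow(tree(float),nat)), S := arrow(tree(float),nat) }, so T3 := arrow(tree(float),nat).

arrow(tree(float),nat)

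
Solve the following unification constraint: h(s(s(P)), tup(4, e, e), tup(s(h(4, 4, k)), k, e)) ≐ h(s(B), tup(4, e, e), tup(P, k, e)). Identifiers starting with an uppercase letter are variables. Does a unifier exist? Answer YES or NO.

YES

Decompose h/3: s(s(P)) ≐ s(B),  tup(4, e, e) ≐ tup(4, e, e),  tup(s(h(4, 4, k)), k, e) ≐ tup(P, k, e).
Decompose s/1: s(P) ≐ B.
Bind B := s(P); no other remaining equation mentions B.
Delete trivial equation tup(4, e, e) ≐ tup(4, e, e).
Decompose tup/3: s(h(4, 4, k)) ≐ P,  k ≐ k,  e ≐ e.
Bind P := s(h(4, 4, k)); no other remaining equation mentions P. Substituting into the earlier binding gives B := s(s(h(4, 4, k))).
Delete trivial equation k ≐ k.
Delete trivial equation e ≐ e.
No equations remain and no clash or occurs-check failure arose, so a unifier exists.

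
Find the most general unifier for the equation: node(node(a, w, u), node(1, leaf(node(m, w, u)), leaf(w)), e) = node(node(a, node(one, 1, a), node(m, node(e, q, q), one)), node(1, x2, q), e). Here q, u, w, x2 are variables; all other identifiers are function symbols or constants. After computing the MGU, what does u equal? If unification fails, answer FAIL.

Decompose node/3: node(a, w, u) = node(a, node(one, 1, a), node(m, node(e, q, q), one)),  node(1, leaf(node(m, w, u)), leaf(w)) = node(1, x2, q),  e = e.
Decompose node/3: a = a,  w = node(one, 1, a),  u = node(m, node(e, q, q), one).
Delete trivial equation a = a.
Bind w := node(one, 1, a); substituting into the one remaining equation that mentions w gives: node(1, leaf(node(m, node(one, 1, a), u)), leaf(node(one, 1, a))) = node(1, x2, q).
Bind u := node(m, node(e, q, q), one); substituting into the one remaining equation that mentions u gives: node(1, leaf(node(m, node(one, 1, a), node(m, node(e, q, q), one))), leaf(node(one, 1, a))) = node(1, x2, q).
Decompose node/3: 1 = 1,  leaf(node(m, node(one, 1, a), node(m, node(e, q, q), one))) = x2,  leaf(node(one, 1, a)) = q.
Delete trivial equation 1 = 1.
Bind x2 := leaf(node(m, node(one, 1, a), node(m, node(e, q, q), one))); no other remaining equation mentions x2.
Bind q := leaf(node(one, 1, a)); no other remaining equation mentions q. Substituting into the earlier bindings gives u := node(m, node(e, leaf(node(one, 1, a)), leaf(node(one, 1, a))), one), x2 := leaf(node(m, node(one, 1, a), node(m, node(e, leaf(node(one, 1, a)), leaf(node(one, 1, a))), one))).
Delete trivial equation e = e.
MGU = { w -> node(one, 1, a), u -> node(m, node(e, leaf(node(one, 1, a)), leaf(node(one, 1, a))), one), x2 -> leaf(node(m, node(one, 1, a), node(m, node(e, leaf(node(one, 1, a)), leaf(node(one, 1, a))), one))), q -> leaf(node(one, 1, a)) }, so u -> node(m, node(e, leaf(node(one, 1, a)), leaf(node(one, 1, a))), one).

node(m, node(e, leaf(node(one, 1, a)), leaf(node(one, 1, a))), one)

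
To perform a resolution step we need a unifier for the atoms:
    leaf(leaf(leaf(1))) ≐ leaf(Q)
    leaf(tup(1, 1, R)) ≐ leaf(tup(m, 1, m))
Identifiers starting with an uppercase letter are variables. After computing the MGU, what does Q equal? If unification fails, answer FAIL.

Decompose leaf/1: leaf(leaf(1)) ≐ Q.
Bind Q := leaf(leaf(1)); no other remaining equation mentions Q.
Decompose leaf/1: tup(1, 1, R) ≐ tup(m, 1, m).
Decompose tup/3: 1 ≐ m,  1 ≐ 1,  R ≐ m.
Clash: constants 1 and m differ; no unifier exists.

FAIL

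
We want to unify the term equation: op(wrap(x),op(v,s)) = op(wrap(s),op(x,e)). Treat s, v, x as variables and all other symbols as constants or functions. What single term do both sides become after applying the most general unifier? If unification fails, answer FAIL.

op(wrap(e),op(e,e))

Decompose op/2: wrap(x) = wrap(s),  op(v,s) = op(x,e).
Decompose wrap/1: x = s.
Bind x := s; substituting into the remaining equation gives: op(v,s) = op(s,e).
Decompose op/2: v = s,  s = e.
Bind v := s; no other remaining equation mentions v.
Bind s := e. Substituting into the earlier bindings gives x := e, v := e.
Applying the MGU to either side gives op(wrap(e),op(e,e)).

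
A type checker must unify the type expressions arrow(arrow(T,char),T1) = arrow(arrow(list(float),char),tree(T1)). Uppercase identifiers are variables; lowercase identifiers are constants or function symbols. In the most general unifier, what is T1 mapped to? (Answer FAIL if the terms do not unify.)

FAIL

Decompose arrow/2: arrow(T,char) = arrow(list(float),char),  T1 = tree(T1).
Decompose arrow/2: T = list(float),  char = char.
Bind T := list(float); no other remaining equation mentions T.
Delete trivial equation char = char.
Occurs check fails: T1 occurs in tree(T1); the equation T1 = tree(T1) has no finite solution.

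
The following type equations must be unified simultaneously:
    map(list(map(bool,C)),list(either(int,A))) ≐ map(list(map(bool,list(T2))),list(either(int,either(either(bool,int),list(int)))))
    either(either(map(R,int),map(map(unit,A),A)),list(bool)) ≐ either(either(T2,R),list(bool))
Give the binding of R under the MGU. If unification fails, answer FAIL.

map(map(unit,either(either(bool,int),list(int))),either(either(bool,int),list(int)))

Decompose map/2: list(map(bool,C)) ≐ list(map(bool,list(T2))),  list(either(int,A)) ≐ list(either(int,either(either(bool,int),list(int)))).
Decompose list/1: map(bool,C) ≐ map(bool,list(T2)).
Decompose map/2: bool ≐ bool,  C ≐ list(T2).
Delete trivial equation bool ≐ bool.
Bind C := list(T2); no other remaining equation mentions C.
Decompose list/1: either(int,A) ≐ either(int,either(either(bool,int),list(int))).
Decompose either/2: int ≐ int,  A ≐ either(either(bool,int),list(int)).
Delete trivial equation int ≐ int.
Bind A := either(either(bool,int),list(int)); substituting into the remaining equation gives: either(either(map(R,int),map(map(unit,either(either(bool,int),list(int))),either(either(bool,int),list(int)))),list(bool)) ≐ either(either(T2,R),list(bool)).
Decompose either/2: either(map(R,int),map(map(unit,either(either(bool,int),list(int))),either(either(bool,int),list(int)))) ≐ either(T2,R),  list(bool) ≐ list(bool).
Decompose either/2: map(R,int) ≐ T2,  map(map(unit,either(either(bool,int),list(int))),either(either(bool,int),list(int))) ≐ R.
Bind T2 := map(R,int); no other remaining equation mentions T2. Substituting into the earlier binding gives C := list(map(R,int)).
Bind R := map(map(unit,either(either(bool,int),list(int))),either(either(bool,int),list(int))); no other remaining equation mentions R. Substituting into the earlier bindings gives C := list(map(map(map(unit,either(either(bool,int),list(int))),either(either(bool,int),list(int))),int)), T2 := map(map(map(unit,either(either(bool,int),list(int))),either(either(bool,int),list(int))),int).
Delete trivial equation list(bool) ≐ list(bool).
MGU = { C := list(map(map(map(unit,either(either(bool,int),list(int))),either(either(bool,int),list(int))),int)), A := either(either(bool,int),list(int)), T2 := map(map(map(unit,either(either(bool,int),list(int))),either(either(bool,int),list(int))),int), R := map(map(unit,either(either(bool,int),list(int))),either(either(bool,int),list(int))) }, so R := map(map(unit,either(either(bool,int),list(int))),either(either(bool,int),list(int))).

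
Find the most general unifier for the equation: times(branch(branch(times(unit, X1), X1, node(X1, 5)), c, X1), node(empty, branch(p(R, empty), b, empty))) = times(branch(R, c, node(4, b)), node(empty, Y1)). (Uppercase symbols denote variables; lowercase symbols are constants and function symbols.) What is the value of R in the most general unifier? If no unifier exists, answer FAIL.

branch(times(unit, node(4, b)), node(4, b), node(node(4, b), 5))

Decompose times/2: branch(branch(times(unit, X1), X1, node(X1, 5)), c, X1) = branch(R, c, node(4, b)),  node(empty, branch(p(R, empty), b, empty)) = node(empty, Y1).
Decompose branch/3: branch(times(unit, X1), X1, node(X1, 5)) = R,  c = c,  X1 = node(4, b).
Bind R := branch(times(unit, X1), X1, node(X1, 5)); substituting into the one remaining equation that mentions R gives: node(empty, branch(p(branch(times(unit, X1), X1, node(X1, 5)), empty), b, empty)) = node(empty, Y1).
Delete trivial equation c = c.
Bind X1 := node(4, b); substituting into the remaining equation gives: node(empty, branch(p(branch(times(unit, node(4, b)), node(4, b), node(node(4, b), 5)), empty), b, empty)) = node(empty, Y1). Substituting into the earlier binding gives R := branch(times(unit, node(4, b)), node(4, b), node(node(4, b), 5)).
Decompose node/2: empty = empty,  branch(p(branch(times(unit, node(4, b)), node(4, b), node(node(4, b), 5)), empty), b, empty) = Y1.
Delete trivial equation empty = empty.
Bind Y1 := branch(p(branch(times(unit, node(4, b)), node(4, b), node(node(4, b), 5)), empty), b, empty).
MGU = { R := branch(times(unit, node(4, b)), node(4, b), node(node(4, b), 5)), X1 := node(4, b), Y1 := branch(p(branch(times(unit, node(4, b)), node(4, b), node(node(4, b), 5)), empty), b, empty) }, so R := branch(times(unit, node(4, b)), node(4, b), node(node(4, b), 5)).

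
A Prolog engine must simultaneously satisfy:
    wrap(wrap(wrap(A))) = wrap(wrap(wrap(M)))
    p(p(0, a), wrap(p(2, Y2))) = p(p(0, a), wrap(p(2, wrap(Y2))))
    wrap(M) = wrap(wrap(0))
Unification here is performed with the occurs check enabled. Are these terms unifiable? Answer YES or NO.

NO

Decompose wrap/1: wrap(wrap(A)) = wrap(wrap(M)).
Decompose wrap/1: wrap(A) = wrap(M).
Decompose wrap/1: A = M.
Bind A := M; no other remaining equation mentions A.
Decompose p/2: p(0, a) = p(0, a),  wrap(p(2, Y2)) = wrap(p(2, wrap(Y2))).
Delete trivial equation p(0, a) = p(0, a).
Decompose wrap/1: p(2, Y2) = p(2, wrap(Y2)).
Decompose p/2: 2 = 2,  Y2 = wrap(Y2).
Delete trivial equation 2 = 2.
Occurs check fails: Y2 occurs in wrap(Y2); the equation Y2 = wrap(Y2) has no finite solution.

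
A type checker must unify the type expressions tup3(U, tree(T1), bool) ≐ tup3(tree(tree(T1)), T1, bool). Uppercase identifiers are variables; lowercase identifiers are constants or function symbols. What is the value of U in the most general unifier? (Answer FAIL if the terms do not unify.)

Decompose tup3/3: U ≐ tree(tree(T1)),  tree(T1) ≐ T1,  bool ≐ bool.
Bind U := tree(tree(T1)); no other remaining equation mentions U.
Occurs check fails: T1 occurs in tree(T1); the equation T1 ≐ tree(T1) has no finite solution.

FAIL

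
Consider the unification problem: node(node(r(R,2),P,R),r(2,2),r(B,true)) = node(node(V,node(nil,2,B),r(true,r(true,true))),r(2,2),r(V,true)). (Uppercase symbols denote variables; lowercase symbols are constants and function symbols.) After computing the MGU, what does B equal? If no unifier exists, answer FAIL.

r(r(true,r(true,true)),2)

Decompose node/3: node(r(R,2),P,R) = node(V,node(nil,2,B),r(true,r(true,true))),  r(2,2) = r(2,2),  r(B,true) = r(V,true).
Decompose node/3: r(R,2) = V,  P = node(nil,2,B),  R = r(true,r(true,true)).
Bind V := r(R,2); substituting into the one remaining equation that mentions V gives: r(B,true) = r(r(R,2),true).
Bind P := node(nil,2,B); no other remaining equation mentions P.
Bind R := r(true,r(true,true)); substituting into the one remaining equation that mentions R gives: r(B,true) = r(r(r(true,r(true,true)),2),true). Substituting into the earlier binding gives V := r(r(true,r(true,true)),2).
Delete trivial equation r(2,2) = r(2,2).
Decompose r/2: B = r(r(true,r(true,true)),2),  true = true.
Bind B := r(r(true,r(true,true)),2); no other remaining equation mentions B. Substituting into the earlier binding gives P := node(nil,2,r(r(true,r(true,true)),2)).
Delete trivial equation true = true.
MGU = { V -> r(r(true,r(true,true)),2), P -> node(nil,2,r(r(true,r(true,true)),2)), R -> r(true,r(true,true)), B -> r(r(true,r(true,true)),2) }, so B -> r(r(true,r(true,true)),2).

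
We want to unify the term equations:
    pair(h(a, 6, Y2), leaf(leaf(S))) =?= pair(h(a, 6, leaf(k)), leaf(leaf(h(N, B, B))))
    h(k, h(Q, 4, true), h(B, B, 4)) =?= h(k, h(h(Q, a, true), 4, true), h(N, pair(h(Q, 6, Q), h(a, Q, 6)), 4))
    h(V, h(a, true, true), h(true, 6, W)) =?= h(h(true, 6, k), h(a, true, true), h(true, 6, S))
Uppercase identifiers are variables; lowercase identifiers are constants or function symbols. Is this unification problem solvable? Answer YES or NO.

NO

Decompose pair/2: h(a, 6, Y2) =?= h(a, 6, leaf(k)),  leaf(leaf(S)) =?= leaf(leaf(h(N, B, B))).
Decompose h/3: a =?= a,  6 =?= 6,  Y2 =?= leaf(k).
Delete trivial equation a =?= a.
Delete trivial equation 6 =?= 6.
Bind Y2 := leaf(k); no other remaining equation mentions Y2.
Decompose leaf/1: leaf(S) =?= leaf(h(N, B, B)).
Decompose leaf/1: S =?= h(N, B, B).
Bind S := h(N, B, B); substituting into the one remaining equation that mentions S gives: h(V, h(a, true, true), h(true, 6, W)) =?= h(h(true, 6, k), h(a, true, true), h(true, 6, h(N, B, B))).
Decompose h/3: k =?= k,  h(Q, 4, true) =?= h(h(Q, a, true), 4, true),  h(B, B, 4) =?= h(N, pair(h(Q, 6, Q), h(a, Q, 6)), 4).
Delete trivial equation k =?= k.
Decompose h/3: Q =?= h(Q, a, true),  4 =?= 4,  true =?= true.
Occurs check fails: Q occurs in h(Q, a, true); the equation Q =?= h(Q, a, true) has no finite solution.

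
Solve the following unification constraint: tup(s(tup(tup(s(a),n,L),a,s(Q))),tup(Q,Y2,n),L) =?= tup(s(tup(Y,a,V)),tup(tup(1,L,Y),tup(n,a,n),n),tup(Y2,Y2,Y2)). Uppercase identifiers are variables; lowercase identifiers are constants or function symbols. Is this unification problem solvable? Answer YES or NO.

Decompose tup/3: s(tup(tup(s(a),n,L),a,s(Q))) =?= s(tup(Y,a,V)),  tup(Q,Y2,n) =?= tup(tup(1,L,Y),tup(n,a,n),n),  L =?= tup(Y2,Y2,Y2).
Decompose s/1: tup(tup(s(a),n,L),a,s(Q)) =?= tup(Y,a,V).
Decompose tup/3: tup(s(a),n,L) =?= Y,  a =?= a,  s(Q) =?= V.
Bind Y := tup(s(a),n,L); substituting into the one remaining equation that mentions Y gives: tup(Q,Y2,n) =?= tup(tup(1,L,tup(s(a),n,L)),tup(n,a,n),n).
Delete trivial equation a =?= a.
Bind V := s(Q); no other remaining equation mentions V.
Decompose tup/3: Q =?= tup(1,L,tup(s(a),n,L)),  Y2 =?= tup(n,a,n),  n =?= n.
Bind Q := tup(1,L,tup(s(a),n,L)); no other remaining equation mentions Q. Substituting into the earlier binding gives V := s(tup(1,L,tup(s(a),n,L))).
Bind Y2 := tup(n,a,n); substituting into the one remaining equation that mentions Y2 gives: L =?= tup(tup(n,a,n),tup(n,a,n),tup(n,a,n)).
Delete trivial equation n =?= n.
Bind L := tup(tup(n,a,n),tup(n,a,n),tup(n,a,n)). Substituting into the earlier bindings gives Y := tup(s(a),n,tup(tup(n,a,n),tup(n,a,n),tup(n,a,n))), V := s(tup(1,tup(tup(n,a,n),tup(n,a,n),tup(n,a,n)),tup(s(a),n,tup(tup(n,a,n),tup(n,a,n),tup(n,a,n))))), Q := tup(1,tup(tup(n,a,n),tup(n,a,n),tup(n,a,n)),tup(s(a),n,tup(tup(n,a,n),tup(n,a,n),tup(n,a,n)))).
No equations remain and no clash or occurs-check failure arose, so a unifier exists.

YES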